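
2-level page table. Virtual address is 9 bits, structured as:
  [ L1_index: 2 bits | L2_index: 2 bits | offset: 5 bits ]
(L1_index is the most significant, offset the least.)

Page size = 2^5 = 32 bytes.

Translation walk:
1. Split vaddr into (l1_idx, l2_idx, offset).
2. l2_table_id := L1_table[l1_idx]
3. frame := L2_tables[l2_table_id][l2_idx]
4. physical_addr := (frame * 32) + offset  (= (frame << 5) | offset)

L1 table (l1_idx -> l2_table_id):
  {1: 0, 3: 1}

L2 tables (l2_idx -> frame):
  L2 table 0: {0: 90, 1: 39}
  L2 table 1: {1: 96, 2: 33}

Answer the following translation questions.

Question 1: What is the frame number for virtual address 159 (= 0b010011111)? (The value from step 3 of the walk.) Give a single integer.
Answer: 90

Derivation:
vaddr = 159: l1_idx=1, l2_idx=0
L1[1] = 0; L2[0][0] = 90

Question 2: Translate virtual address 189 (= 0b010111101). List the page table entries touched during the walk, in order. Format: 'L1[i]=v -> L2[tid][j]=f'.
Answer: L1[1]=0 -> L2[0][1]=39

Derivation:
vaddr = 189 = 0b010111101
Split: l1_idx=1, l2_idx=1, offset=29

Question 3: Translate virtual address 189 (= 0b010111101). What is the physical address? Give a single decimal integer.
Answer: 1277

Derivation:
vaddr = 189 = 0b010111101
Split: l1_idx=1, l2_idx=1, offset=29
L1[1] = 0
L2[0][1] = 39
paddr = 39 * 32 + 29 = 1277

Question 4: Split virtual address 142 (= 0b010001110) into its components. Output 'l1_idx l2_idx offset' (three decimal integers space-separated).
vaddr = 142 = 0b010001110
  top 2 bits -> l1_idx = 1
  next 2 bits -> l2_idx = 0
  bottom 5 bits -> offset = 14

Answer: 1 0 14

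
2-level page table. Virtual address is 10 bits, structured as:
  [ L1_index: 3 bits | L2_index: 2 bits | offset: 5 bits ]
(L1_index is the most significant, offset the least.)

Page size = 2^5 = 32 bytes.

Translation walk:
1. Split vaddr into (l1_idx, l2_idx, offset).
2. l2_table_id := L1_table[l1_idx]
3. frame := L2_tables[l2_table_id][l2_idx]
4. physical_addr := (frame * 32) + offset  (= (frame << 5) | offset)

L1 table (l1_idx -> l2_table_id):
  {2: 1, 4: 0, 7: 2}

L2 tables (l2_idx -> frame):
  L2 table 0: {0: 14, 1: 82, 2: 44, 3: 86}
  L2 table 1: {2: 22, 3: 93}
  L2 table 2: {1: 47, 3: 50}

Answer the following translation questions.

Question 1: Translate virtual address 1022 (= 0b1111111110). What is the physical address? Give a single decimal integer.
vaddr = 1022 = 0b1111111110
Split: l1_idx=7, l2_idx=3, offset=30
L1[7] = 2
L2[2][3] = 50
paddr = 50 * 32 + 30 = 1630

Answer: 1630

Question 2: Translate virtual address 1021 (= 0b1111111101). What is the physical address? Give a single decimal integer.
Answer: 1629

Derivation:
vaddr = 1021 = 0b1111111101
Split: l1_idx=7, l2_idx=3, offset=29
L1[7] = 2
L2[2][3] = 50
paddr = 50 * 32 + 29 = 1629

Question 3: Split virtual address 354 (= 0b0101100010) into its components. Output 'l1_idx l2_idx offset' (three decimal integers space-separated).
Answer: 2 3 2

Derivation:
vaddr = 354 = 0b0101100010
  top 3 bits -> l1_idx = 2
  next 2 bits -> l2_idx = 3
  bottom 5 bits -> offset = 2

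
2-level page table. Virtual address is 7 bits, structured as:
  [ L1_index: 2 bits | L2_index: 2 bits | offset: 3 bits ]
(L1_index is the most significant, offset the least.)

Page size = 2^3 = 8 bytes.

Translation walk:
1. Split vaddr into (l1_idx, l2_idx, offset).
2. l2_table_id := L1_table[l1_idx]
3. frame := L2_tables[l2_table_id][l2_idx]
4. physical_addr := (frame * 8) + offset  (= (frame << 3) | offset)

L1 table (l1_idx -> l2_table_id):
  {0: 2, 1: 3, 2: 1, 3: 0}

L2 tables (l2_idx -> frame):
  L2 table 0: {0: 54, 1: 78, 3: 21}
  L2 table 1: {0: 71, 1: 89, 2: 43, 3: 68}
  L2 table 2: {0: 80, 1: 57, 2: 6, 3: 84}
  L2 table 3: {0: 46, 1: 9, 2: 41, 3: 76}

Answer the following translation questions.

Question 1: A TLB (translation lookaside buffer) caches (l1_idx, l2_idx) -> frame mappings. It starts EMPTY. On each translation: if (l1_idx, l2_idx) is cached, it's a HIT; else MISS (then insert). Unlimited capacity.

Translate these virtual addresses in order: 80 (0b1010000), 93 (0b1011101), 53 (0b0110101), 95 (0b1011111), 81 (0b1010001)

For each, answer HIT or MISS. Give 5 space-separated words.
vaddr=80: (2,2) not in TLB -> MISS, insert
vaddr=93: (2,3) not in TLB -> MISS, insert
vaddr=53: (1,2) not in TLB -> MISS, insert
vaddr=95: (2,3) in TLB -> HIT
vaddr=81: (2,2) in TLB -> HIT

Answer: MISS MISS MISS HIT HIT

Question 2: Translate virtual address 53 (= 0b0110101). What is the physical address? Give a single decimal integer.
Answer: 333

Derivation:
vaddr = 53 = 0b0110101
Split: l1_idx=1, l2_idx=2, offset=5
L1[1] = 3
L2[3][2] = 41
paddr = 41 * 8 + 5 = 333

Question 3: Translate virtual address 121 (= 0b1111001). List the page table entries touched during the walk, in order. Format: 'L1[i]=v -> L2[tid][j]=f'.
Answer: L1[3]=0 -> L2[0][3]=21

Derivation:
vaddr = 121 = 0b1111001
Split: l1_idx=3, l2_idx=3, offset=1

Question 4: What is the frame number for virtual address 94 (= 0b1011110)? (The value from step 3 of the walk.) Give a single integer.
vaddr = 94: l1_idx=2, l2_idx=3
L1[2] = 1; L2[1][3] = 68

Answer: 68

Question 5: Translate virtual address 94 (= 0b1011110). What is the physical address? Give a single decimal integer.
Answer: 550

Derivation:
vaddr = 94 = 0b1011110
Split: l1_idx=2, l2_idx=3, offset=6
L1[2] = 1
L2[1][3] = 68
paddr = 68 * 8 + 6 = 550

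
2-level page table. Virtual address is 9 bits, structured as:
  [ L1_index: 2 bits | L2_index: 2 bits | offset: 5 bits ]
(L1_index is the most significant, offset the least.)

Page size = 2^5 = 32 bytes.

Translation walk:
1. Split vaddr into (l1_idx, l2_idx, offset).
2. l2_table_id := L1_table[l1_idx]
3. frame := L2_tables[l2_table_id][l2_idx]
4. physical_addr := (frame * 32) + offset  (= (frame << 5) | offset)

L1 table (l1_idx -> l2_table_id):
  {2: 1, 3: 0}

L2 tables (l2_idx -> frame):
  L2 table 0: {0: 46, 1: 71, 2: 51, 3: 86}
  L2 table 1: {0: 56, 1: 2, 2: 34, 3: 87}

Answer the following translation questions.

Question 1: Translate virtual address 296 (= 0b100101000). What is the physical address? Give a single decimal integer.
Answer: 72

Derivation:
vaddr = 296 = 0b100101000
Split: l1_idx=2, l2_idx=1, offset=8
L1[2] = 1
L2[1][1] = 2
paddr = 2 * 32 + 8 = 72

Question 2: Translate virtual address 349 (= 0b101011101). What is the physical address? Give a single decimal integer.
vaddr = 349 = 0b101011101
Split: l1_idx=2, l2_idx=2, offset=29
L1[2] = 1
L2[1][2] = 34
paddr = 34 * 32 + 29 = 1117

Answer: 1117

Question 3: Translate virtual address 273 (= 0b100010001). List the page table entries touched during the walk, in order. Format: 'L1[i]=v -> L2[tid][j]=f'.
vaddr = 273 = 0b100010001
Split: l1_idx=2, l2_idx=0, offset=17

Answer: L1[2]=1 -> L2[1][0]=56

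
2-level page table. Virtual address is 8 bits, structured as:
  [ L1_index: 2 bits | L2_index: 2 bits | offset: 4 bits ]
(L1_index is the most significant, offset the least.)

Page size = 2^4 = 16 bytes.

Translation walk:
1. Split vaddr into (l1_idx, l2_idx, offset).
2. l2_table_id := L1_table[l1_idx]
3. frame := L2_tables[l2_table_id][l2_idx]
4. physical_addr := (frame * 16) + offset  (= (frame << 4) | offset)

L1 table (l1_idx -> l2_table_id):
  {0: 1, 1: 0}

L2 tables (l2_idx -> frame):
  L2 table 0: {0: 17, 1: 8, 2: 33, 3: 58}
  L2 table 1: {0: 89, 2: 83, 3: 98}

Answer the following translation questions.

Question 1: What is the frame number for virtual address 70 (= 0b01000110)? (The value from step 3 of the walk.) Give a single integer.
vaddr = 70: l1_idx=1, l2_idx=0
L1[1] = 0; L2[0][0] = 17

Answer: 17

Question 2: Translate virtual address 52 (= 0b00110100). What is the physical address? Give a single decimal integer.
vaddr = 52 = 0b00110100
Split: l1_idx=0, l2_idx=3, offset=4
L1[0] = 1
L2[1][3] = 98
paddr = 98 * 16 + 4 = 1572

Answer: 1572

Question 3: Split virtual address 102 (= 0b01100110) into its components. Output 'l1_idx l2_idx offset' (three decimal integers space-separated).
vaddr = 102 = 0b01100110
  top 2 bits -> l1_idx = 1
  next 2 bits -> l2_idx = 2
  bottom 4 bits -> offset = 6

Answer: 1 2 6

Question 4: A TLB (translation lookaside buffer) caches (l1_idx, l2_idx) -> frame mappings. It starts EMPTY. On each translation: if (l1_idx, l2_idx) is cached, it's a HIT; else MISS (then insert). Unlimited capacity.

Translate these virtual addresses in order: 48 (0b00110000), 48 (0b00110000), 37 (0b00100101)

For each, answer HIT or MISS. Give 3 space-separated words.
Answer: MISS HIT MISS

Derivation:
vaddr=48: (0,3) not in TLB -> MISS, insert
vaddr=48: (0,3) in TLB -> HIT
vaddr=37: (0,2) not in TLB -> MISS, insert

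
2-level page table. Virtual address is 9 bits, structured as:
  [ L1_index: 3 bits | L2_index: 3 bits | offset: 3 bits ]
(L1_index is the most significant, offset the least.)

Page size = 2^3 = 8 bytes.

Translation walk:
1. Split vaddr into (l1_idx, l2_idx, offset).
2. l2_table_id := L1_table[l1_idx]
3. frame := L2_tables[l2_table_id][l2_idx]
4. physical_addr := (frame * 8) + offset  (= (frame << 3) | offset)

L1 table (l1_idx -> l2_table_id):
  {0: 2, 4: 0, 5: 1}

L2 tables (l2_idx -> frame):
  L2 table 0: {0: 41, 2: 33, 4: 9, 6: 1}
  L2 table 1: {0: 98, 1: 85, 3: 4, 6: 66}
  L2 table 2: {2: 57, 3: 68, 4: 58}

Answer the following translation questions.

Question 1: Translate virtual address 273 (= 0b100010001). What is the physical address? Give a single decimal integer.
Answer: 265

Derivation:
vaddr = 273 = 0b100010001
Split: l1_idx=4, l2_idx=2, offset=1
L1[4] = 0
L2[0][2] = 33
paddr = 33 * 8 + 1 = 265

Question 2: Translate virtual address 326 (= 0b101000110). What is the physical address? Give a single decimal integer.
Answer: 790

Derivation:
vaddr = 326 = 0b101000110
Split: l1_idx=5, l2_idx=0, offset=6
L1[5] = 1
L2[1][0] = 98
paddr = 98 * 8 + 6 = 790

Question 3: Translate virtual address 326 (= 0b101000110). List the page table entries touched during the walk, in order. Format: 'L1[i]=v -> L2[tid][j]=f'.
vaddr = 326 = 0b101000110
Split: l1_idx=5, l2_idx=0, offset=6

Answer: L1[5]=1 -> L2[1][0]=98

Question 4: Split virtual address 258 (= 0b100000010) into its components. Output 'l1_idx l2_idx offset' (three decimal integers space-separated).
vaddr = 258 = 0b100000010
  top 3 bits -> l1_idx = 4
  next 3 bits -> l2_idx = 0
  bottom 3 bits -> offset = 2

Answer: 4 0 2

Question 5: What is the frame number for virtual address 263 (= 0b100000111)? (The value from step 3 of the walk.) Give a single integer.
vaddr = 263: l1_idx=4, l2_idx=0
L1[4] = 0; L2[0][0] = 41

Answer: 41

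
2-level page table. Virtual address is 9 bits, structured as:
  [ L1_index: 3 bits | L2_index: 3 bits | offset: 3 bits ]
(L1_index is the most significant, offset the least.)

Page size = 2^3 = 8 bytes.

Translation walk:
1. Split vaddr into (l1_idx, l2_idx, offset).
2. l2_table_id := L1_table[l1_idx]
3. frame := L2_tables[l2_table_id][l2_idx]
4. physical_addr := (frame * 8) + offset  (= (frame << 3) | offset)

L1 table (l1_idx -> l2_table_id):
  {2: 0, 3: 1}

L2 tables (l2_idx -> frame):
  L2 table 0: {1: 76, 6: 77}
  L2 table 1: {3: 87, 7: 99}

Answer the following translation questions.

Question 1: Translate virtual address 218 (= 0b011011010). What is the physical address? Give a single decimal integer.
vaddr = 218 = 0b011011010
Split: l1_idx=3, l2_idx=3, offset=2
L1[3] = 1
L2[1][3] = 87
paddr = 87 * 8 + 2 = 698

Answer: 698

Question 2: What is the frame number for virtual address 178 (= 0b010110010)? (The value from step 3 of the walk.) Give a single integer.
Answer: 77

Derivation:
vaddr = 178: l1_idx=2, l2_idx=6
L1[2] = 0; L2[0][6] = 77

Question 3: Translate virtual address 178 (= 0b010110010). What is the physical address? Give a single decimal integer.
Answer: 618

Derivation:
vaddr = 178 = 0b010110010
Split: l1_idx=2, l2_idx=6, offset=2
L1[2] = 0
L2[0][6] = 77
paddr = 77 * 8 + 2 = 618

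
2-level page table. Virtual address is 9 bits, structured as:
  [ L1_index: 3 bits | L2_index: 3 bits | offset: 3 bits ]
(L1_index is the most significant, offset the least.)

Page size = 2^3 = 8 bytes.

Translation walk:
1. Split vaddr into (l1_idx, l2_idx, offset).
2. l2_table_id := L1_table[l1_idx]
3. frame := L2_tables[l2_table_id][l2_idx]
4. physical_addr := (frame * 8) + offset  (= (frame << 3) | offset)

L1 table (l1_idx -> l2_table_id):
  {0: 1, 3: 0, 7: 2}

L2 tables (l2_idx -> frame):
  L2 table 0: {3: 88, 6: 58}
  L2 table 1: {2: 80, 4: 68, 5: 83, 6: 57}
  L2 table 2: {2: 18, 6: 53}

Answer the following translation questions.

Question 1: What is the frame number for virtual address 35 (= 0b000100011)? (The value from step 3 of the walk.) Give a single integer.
Answer: 68

Derivation:
vaddr = 35: l1_idx=0, l2_idx=4
L1[0] = 1; L2[1][4] = 68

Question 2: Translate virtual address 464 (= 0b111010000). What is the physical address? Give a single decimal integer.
Answer: 144

Derivation:
vaddr = 464 = 0b111010000
Split: l1_idx=7, l2_idx=2, offset=0
L1[7] = 2
L2[2][2] = 18
paddr = 18 * 8 + 0 = 144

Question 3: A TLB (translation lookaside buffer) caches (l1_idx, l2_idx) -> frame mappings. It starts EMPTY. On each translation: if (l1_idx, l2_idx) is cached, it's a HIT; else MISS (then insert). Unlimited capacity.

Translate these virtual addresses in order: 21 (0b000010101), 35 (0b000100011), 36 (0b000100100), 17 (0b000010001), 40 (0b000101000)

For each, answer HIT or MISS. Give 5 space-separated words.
vaddr=21: (0,2) not in TLB -> MISS, insert
vaddr=35: (0,4) not in TLB -> MISS, insert
vaddr=36: (0,4) in TLB -> HIT
vaddr=17: (0,2) in TLB -> HIT
vaddr=40: (0,5) not in TLB -> MISS, insert

Answer: MISS MISS HIT HIT MISS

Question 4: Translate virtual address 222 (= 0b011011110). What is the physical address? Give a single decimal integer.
Answer: 710

Derivation:
vaddr = 222 = 0b011011110
Split: l1_idx=3, l2_idx=3, offset=6
L1[3] = 0
L2[0][3] = 88
paddr = 88 * 8 + 6 = 710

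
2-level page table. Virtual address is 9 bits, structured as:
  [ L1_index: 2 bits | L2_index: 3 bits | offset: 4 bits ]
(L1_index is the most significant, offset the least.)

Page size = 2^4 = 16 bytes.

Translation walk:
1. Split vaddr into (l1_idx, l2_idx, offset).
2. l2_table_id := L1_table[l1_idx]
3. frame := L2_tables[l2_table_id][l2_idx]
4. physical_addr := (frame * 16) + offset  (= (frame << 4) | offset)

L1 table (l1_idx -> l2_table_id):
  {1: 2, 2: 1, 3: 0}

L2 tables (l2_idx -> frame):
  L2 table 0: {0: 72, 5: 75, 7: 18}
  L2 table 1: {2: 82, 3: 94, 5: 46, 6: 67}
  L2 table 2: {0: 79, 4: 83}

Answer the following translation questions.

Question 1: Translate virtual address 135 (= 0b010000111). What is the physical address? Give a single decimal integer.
Answer: 1271

Derivation:
vaddr = 135 = 0b010000111
Split: l1_idx=1, l2_idx=0, offset=7
L1[1] = 2
L2[2][0] = 79
paddr = 79 * 16 + 7 = 1271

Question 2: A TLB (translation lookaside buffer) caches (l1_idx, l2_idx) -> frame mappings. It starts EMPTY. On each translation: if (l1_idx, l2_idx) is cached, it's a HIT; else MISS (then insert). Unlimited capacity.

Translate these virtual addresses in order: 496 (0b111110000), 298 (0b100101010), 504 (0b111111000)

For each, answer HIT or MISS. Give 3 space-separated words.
vaddr=496: (3,7) not in TLB -> MISS, insert
vaddr=298: (2,2) not in TLB -> MISS, insert
vaddr=504: (3,7) in TLB -> HIT

Answer: MISS MISS HIT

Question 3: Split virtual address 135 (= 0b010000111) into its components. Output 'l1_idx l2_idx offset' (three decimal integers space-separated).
vaddr = 135 = 0b010000111
  top 2 bits -> l1_idx = 1
  next 3 bits -> l2_idx = 0
  bottom 4 bits -> offset = 7

Answer: 1 0 7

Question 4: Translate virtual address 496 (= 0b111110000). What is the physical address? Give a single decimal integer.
Answer: 288

Derivation:
vaddr = 496 = 0b111110000
Split: l1_idx=3, l2_idx=7, offset=0
L1[3] = 0
L2[0][7] = 18
paddr = 18 * 16 + 0 = 288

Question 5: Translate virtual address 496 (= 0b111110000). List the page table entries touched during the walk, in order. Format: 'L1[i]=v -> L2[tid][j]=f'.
vaddr = 496 = 0b111110000
Split: l1_idx=3, l2_idx=7, offset=0

Answer: L1[3]=0 -> L2[0][7]=18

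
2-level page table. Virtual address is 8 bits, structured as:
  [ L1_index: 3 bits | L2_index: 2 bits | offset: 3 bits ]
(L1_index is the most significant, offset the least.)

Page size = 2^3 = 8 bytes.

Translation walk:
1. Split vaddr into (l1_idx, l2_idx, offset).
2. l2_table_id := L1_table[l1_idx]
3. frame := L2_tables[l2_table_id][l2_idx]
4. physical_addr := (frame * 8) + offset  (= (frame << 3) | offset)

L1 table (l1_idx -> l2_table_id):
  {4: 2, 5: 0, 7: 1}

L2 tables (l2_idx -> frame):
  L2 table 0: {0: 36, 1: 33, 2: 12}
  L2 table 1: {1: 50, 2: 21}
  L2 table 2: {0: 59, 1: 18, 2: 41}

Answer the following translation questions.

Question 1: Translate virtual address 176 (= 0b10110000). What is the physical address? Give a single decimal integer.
Answer: 96

Derivation:
vaddr = 176 = 0b10110000
Split: l1_idx=5, l2_idx=2, offset=0
L1[5] = 0
L2[0][2] = 12
paddr = 12 * 8 + 0 = 96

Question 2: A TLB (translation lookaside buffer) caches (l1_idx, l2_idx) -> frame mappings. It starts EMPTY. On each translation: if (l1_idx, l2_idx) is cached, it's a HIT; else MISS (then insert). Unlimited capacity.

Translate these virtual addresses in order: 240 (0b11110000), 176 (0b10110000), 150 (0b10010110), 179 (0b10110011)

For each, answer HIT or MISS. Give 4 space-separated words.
vaddr=240: (7,2) not in TLB -> MISS, insert
vaddr=176: (5,2) not in TLB -> MISS, insert
vaddr=150: (4,2) not in TLB -> MISS, insert
vaddr=179: (5,2) in TLB -> HIT

Answer: MISS MISS MISS HIT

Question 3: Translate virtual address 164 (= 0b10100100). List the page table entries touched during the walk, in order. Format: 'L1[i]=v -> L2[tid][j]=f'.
Answer: L1[5]=0 -> L2[0][0]=36

Derivation:
vaddr = 164 = 0b10100100
Split: l1_idx=5, l2_idx=0, offset=4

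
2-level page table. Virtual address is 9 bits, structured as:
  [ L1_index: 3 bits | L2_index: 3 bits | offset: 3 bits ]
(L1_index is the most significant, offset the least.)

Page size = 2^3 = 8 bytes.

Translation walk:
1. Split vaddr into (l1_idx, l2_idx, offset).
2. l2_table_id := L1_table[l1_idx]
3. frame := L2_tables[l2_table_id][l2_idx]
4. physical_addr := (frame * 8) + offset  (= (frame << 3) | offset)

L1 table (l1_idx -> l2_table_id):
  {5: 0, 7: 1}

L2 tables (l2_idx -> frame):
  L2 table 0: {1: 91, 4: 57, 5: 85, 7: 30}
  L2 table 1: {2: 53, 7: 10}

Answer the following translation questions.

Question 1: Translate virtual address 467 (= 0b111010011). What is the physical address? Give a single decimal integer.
Answer: 427

Derivation:
vaddr = 467 = 0b111010011
Split: l1_idx=7, l2_idx=2, offset=3
L1[7] = 1
L2[1][2] = 53
paddr = 53 * 8 + 3 = 427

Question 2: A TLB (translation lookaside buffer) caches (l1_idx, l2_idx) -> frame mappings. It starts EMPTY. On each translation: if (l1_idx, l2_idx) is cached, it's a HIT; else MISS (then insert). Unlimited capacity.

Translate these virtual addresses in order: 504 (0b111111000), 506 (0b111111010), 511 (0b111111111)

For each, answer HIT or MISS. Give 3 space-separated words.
vaddr=504: (7,7) not in TLB -> MISS, insert
vaddr=506: (7,7) in TLB -> HIT
vaddr=511: (7,7) in TLB -> HIT

Answer: MISS HIT HIT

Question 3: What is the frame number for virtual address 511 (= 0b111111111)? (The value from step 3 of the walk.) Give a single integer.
vaddr = 511: l1_idx=7, l2_idx=7
L1[7] = 1; L2[1][7] = 10

Answer: 10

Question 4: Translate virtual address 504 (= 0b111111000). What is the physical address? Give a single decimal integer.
Answer: 80

Derivation:
vaddr = 504 = 0b111111000
Split: l1_idx=7, l2_idx=7, offset=0
L1[7] = 1
L2[1][7] = 10
paddr = 10 * 8 + 0 = 80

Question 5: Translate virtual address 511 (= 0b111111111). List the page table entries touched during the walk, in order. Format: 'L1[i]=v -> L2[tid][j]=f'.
Answer: L1[7]=1 -> L2[1][7]=10

Derivation:
vaddr = 511 = 0b111111111
Split: l1_idx=7, l2_idx=7, offset=7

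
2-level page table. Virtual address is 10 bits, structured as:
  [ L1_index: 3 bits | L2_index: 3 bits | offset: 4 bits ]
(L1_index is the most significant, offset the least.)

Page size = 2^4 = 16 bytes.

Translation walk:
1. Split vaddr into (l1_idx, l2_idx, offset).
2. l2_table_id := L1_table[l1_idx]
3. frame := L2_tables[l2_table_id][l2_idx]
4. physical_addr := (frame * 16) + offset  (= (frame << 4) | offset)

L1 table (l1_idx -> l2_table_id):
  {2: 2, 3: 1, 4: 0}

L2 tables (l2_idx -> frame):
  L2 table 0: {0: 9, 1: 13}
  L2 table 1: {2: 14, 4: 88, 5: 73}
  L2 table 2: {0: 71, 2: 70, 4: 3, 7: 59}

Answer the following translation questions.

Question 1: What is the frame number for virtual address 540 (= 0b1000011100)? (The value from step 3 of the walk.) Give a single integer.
Answer: 13

Derivation:
vaddr = 540: l1_idx=4, l2_idx=1
L1[4] = 0; L2[0][1] = 13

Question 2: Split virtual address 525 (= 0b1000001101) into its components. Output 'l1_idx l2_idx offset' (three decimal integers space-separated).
Answer: 4 0 13

Derivation:
vaddr = 525 = 0b1000001101
  top 3 bits -> l1_idx = 4
  next 3 bits -> l2_idx = 0
  bottom 4 bits -> offset = 13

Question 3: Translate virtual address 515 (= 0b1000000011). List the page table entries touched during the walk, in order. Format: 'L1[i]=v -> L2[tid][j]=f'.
vaddr = 515 = 0b1000000011
Split: l1_idx=4, l2_idx=0, offset=3

Answer: L1[4]=0 -> L2[0][0]=9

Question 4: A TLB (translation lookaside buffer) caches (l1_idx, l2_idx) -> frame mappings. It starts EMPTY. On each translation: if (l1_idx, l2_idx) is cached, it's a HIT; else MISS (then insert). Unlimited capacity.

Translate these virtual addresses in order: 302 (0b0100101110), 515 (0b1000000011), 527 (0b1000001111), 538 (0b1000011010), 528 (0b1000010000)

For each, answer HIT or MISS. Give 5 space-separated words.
Answer: MISS MISS HIT MISS HIT

Derivation:
vaddr=302: (2,2) not in TLB -> MISS, insert
vaddr=515: (4,0) not in TLB -> MISS, insert
vaddr=527: (4,0) in TLB -> HIT
vaddr=538: (4,1) not in TLB -> MISS, insert
vaddr=528: (4,1) in TLB -> HIT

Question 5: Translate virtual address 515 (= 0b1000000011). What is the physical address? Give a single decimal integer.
Answer: 147

Derivation:
vaddr = 515 = 0b1000000011
Split: l1_idx=4, l2_idx=0, offset=3
L1[4] = 0
L2[0][0] = 9
paddr = 9 * 16 + 3 = 147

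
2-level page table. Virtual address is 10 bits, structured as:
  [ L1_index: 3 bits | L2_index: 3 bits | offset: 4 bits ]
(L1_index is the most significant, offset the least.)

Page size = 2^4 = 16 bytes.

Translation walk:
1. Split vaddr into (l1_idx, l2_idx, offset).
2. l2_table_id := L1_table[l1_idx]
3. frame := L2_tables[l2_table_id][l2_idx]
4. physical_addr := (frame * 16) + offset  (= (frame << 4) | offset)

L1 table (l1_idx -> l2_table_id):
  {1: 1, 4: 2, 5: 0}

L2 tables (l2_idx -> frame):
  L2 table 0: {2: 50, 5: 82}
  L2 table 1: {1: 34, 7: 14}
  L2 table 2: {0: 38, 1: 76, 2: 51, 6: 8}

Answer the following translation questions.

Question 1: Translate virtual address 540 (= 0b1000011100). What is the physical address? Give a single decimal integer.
Answer: 1228

Derivation:
vaddr = 540 = 0b1000011100
Split: l1_idx=4, l2_idx=1, offset=12
L1[4] = 2
L2[2][1] = 76
paddr = 76 * 16 + 12 = 1228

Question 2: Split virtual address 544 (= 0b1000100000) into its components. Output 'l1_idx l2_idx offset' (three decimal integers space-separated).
vaddr = 544 = 0b1000100000
  top 3 bits -> l1_idx = 4
  next 3 bits -> l2_idx = 2
  bottom 4 bits -> offset = 0

Answer: 4 2 0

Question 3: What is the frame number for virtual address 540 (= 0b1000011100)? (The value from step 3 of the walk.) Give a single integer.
Answer: 76

Derivation:
vaddr = 540: l1_idx=4, l2_idx=1
L1[4] = 2; L2[2][1] = 76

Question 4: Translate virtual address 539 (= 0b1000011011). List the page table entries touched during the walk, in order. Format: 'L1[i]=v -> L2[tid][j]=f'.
Answer: L1[4]=2 -> L2[2][1]=76

Derivation:
vaddr = 539 = 0b1000011011
Split: l1_idx=4, l2_idx=1, offset=11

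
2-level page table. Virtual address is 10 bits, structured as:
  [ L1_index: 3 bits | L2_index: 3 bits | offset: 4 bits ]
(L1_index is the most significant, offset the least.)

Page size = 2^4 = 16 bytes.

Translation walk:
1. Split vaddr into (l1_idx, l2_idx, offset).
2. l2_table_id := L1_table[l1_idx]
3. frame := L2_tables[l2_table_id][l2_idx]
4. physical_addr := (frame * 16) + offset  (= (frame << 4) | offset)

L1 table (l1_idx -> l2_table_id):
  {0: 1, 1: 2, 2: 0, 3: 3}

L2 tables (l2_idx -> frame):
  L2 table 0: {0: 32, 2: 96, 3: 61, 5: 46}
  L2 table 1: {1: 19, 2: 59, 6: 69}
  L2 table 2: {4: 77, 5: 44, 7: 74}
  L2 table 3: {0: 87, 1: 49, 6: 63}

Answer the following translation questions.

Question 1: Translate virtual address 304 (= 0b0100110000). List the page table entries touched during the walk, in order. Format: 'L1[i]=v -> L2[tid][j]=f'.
Answer: L1[2]=0 -> L2[0][3]=61

Derivation:
vaddr = 304 = 0b0100110000
Split: l1_idx=2, l2_idx=3, offset=0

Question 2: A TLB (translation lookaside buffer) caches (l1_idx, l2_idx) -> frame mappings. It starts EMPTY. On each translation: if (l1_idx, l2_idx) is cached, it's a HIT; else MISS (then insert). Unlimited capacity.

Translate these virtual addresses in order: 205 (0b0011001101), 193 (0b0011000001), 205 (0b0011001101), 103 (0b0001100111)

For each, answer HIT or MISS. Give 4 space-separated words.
Answer: MISS HIT HIT MISS

Derivation:
vaddr=205: (1,4) not in TLB -> MISS, insert
vaddr=193: (1,4) in TLB -> HIT
vaddr=205: (1,4) in TLB -> HIT
vaddr=103: (0,6) not in TLB -> MISS, insert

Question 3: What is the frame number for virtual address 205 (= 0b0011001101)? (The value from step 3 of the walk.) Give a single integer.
Answer: 77

Derivation:
vaddr = 205: l1_idx=1, l2_idx=4
L1[1] = 2; L2[2][4] = 77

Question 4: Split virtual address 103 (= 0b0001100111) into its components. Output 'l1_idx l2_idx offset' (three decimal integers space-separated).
vaddr = 103 = 0b0001100111
  top 3 bits -> l1_idx = 0
  next 3 bits -> l2_idx = 6
  bottom 4 bits -> offset = 7

Answer: 0 6 7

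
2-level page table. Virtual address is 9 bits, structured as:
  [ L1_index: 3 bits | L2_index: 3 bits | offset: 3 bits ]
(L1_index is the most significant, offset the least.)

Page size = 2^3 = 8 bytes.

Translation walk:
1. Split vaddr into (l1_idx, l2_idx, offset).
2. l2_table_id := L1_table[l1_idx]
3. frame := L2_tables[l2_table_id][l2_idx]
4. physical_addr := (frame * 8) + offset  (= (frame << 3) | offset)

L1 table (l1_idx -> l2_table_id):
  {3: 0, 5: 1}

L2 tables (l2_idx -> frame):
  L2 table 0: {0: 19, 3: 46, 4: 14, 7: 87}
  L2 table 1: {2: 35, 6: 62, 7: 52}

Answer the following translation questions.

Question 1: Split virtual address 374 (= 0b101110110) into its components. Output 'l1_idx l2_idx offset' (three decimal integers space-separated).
vaddr = 374 = 0b101110110
  top 3 bits -> l1_idx = 5
  next 3 bits -> l2_idx = 6
  bottom 3 bits -> offset = 6

Answer: 5 6 6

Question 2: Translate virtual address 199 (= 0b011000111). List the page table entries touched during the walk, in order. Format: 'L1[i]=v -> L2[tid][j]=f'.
vaddr = 199 = 0b011000111
Split: l1_idx=3, l2_idx=0, offset=7

Answer: L1[3]=0 -> L2[0][0]=19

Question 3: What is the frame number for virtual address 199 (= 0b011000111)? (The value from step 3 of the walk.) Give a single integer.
vaddr = 199: l1_idx=3, l2_idx=0
L1[3] = 0; L2[0][0] = 19

Answer: 19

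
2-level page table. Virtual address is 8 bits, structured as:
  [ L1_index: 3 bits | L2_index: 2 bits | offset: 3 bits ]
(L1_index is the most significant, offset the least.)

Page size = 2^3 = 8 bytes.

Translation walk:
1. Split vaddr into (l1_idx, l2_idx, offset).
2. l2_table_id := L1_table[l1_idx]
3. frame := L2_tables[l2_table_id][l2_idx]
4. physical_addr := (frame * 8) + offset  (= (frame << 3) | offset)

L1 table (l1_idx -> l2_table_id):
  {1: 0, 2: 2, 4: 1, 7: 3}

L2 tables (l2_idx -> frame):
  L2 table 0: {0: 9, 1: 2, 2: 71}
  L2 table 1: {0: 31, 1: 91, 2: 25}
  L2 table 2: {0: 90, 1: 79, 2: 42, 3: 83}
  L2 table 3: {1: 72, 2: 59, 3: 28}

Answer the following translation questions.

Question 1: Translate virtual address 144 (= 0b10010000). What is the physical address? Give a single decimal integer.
Answer: 200

Derivation:
vaddr = 144 = 0b10010000
Split: l1_idx=4, l2_idx=2, offset=0
L1[4] = 1
L2[1][2] = 25
paddr = 25 * 8 + 0 = 200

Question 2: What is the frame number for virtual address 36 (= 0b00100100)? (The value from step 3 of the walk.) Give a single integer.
Answer: 9

Derivation:
vaddr = 36: l1_idx=1, l2_idx=0
L1[1] = 0; L2[0][0] = 9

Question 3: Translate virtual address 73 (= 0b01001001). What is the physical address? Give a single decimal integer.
vaddr = 73 = 0b01001001
Split: l1_idx=2, l2_idx=1, offset=1
L1[2] = 2
L2[2][1] = 79
paddr = 79 * 8 + 1 = 633

Answer: 633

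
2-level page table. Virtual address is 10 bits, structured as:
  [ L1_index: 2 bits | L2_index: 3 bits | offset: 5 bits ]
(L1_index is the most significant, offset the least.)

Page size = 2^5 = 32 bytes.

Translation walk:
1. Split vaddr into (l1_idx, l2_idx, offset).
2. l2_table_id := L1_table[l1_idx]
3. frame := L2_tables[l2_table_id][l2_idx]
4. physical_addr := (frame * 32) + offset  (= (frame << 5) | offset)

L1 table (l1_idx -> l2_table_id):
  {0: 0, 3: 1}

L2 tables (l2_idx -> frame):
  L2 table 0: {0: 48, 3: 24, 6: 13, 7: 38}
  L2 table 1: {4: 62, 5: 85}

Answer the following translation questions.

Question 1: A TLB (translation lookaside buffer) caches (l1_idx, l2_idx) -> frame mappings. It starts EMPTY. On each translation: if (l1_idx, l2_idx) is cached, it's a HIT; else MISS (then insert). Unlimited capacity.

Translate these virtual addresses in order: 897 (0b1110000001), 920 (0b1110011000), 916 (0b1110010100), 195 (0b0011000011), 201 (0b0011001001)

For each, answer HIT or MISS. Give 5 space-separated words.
vaddr=897: (3,4) not in TLB -> MISS, insert
vaddr=920: (3,4) in TLB -> HIT
vaddr=916: (3,4) in TLB -> HIT
vaddr=195: (0,6) not in TLB -> MISS, insert
vaddr=201: (0,6) in TLB -> HIT

Answer: MISS HIT HIT MISS HIT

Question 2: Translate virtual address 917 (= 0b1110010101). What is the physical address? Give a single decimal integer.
vaddr = 917 = 0b1110010101
Split: l1_idx=3, l2_idx=4, offset=21
L1[3] = 1
L2[1][4] = 62
paddr = 62 * 32 + 21 = 2005

Answer: 2005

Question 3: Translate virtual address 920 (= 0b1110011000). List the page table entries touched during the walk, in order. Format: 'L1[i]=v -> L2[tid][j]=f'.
vaddr = 920 = 0b1110011000
Split: l1_idx=3, l2_idx=4, offset=24

Answer: L1[3]=1 -> L2[1][4]=62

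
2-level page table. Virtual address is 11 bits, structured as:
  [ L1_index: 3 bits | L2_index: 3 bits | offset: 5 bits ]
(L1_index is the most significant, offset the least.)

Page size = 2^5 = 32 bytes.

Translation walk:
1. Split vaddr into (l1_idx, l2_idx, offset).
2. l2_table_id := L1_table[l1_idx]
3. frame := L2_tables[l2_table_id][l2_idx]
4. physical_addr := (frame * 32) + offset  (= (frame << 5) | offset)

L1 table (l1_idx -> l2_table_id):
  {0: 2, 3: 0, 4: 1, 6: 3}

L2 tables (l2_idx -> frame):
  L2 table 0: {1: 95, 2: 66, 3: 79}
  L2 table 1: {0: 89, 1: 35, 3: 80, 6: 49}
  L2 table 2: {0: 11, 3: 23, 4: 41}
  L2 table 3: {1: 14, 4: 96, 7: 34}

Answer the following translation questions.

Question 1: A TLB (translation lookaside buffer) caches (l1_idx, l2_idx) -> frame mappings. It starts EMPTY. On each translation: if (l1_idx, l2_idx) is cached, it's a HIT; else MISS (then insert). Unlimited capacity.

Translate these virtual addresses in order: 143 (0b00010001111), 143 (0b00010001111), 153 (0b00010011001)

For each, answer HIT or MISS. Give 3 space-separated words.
vaddr=143: (0,4) not in TLB -> MISS, insert
vaddr=143: (0,4) in TLB -> HIT
vaddr=153: (0,4) in TLB -> HIT

Answer: MISS HIT HIT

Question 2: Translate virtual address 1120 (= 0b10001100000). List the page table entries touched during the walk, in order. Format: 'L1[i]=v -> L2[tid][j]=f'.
Answer: L1[4]=1 -> L2[1][3]=80

Derivation:
vaddr = 1120 = 0b10001100000
Split: l1_idx=4, l2_idx=3, offset=0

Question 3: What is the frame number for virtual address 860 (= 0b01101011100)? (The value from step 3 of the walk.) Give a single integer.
vaddr = 860: l1_idx=3, l2_idx=2
L1[3] = 0; L2[0][2] = 66

Answer: 66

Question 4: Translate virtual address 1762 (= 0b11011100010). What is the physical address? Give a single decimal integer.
Answer: 1090

Derivation:
vaddr = 1762 = 0b11011100010
Split: l1_idx=6, l2_idx=7, offset=2
L1[6] = 3
L2[3][7] = 34
paddr = 34 * 32 + 2 = 1090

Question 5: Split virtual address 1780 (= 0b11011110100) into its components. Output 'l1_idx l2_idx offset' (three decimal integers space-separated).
vaddr = 1780 = 0b11011110100
  top 3 bits -> l1_idx = 6
  next 3 bits -> l2_idx = 7
  bottom 5 bits -> offset = 20

Answer: 6 7 20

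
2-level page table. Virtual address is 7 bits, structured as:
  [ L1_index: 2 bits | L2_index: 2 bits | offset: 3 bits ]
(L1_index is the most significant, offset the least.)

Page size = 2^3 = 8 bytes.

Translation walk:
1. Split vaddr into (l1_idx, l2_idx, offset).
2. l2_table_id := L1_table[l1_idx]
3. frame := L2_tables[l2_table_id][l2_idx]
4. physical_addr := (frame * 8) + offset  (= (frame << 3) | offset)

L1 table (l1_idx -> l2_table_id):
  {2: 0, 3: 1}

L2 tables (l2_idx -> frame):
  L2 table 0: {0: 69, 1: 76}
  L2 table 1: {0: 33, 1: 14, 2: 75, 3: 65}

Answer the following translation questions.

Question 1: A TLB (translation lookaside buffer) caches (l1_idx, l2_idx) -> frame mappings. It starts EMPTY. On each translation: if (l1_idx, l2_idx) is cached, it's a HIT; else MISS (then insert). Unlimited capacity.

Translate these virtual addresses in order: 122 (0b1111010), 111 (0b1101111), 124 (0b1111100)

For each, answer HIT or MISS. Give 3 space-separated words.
Answer: MISS MISS HIT

Derivation:
vaddr=122: (3,3) not in TLB -> MISS, insert
vaddr=111: (3,1) not in TLB -> MISS, insert
vaddr=124: (3,3) in TLB -> HIT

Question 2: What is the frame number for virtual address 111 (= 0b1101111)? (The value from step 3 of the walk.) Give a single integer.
vaddr = 111: l1_idx=3, l2_idx=1
L1[3] = 1; L2[1][1] = 14

Answer: 14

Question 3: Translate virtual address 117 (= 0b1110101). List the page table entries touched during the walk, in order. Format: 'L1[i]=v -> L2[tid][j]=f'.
Answer: L1[3]=1 -> L2[1][2]=75

Derivation:
vaddr = 117 = 0b1110101
Split: l1_idx=3, l2_idx=2, offset=5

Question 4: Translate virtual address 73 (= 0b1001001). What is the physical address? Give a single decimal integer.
Answer: 609

Derivation:
vaddr = 73 = 0b1001001
Split: l1_idx=2, l2_idx=1, offset=1
L1[2] = 0
L2[0][1] = 76
paddr = 76 * 8 + 1 = 609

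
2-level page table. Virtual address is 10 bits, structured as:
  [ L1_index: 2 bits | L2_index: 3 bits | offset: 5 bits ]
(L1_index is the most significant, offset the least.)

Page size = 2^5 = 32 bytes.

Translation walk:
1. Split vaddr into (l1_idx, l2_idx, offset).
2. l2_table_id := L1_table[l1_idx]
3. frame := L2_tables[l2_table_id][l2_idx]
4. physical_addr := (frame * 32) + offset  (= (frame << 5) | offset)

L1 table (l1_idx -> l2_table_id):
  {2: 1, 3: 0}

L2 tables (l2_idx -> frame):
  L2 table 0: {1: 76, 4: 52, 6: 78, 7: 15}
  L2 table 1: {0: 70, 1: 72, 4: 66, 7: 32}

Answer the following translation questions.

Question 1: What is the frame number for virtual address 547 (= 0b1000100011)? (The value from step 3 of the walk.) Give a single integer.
vaddr = 547: l1_idx=2, l2_idx=1
L1[2] = 1; L2[1][1] = 72

Answer: 72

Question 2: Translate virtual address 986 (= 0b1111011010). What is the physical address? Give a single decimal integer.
vaddr = 986 = 0b1111011010
Split: l1_idx=3, l2_idx=6, offset=26
L1[3] = 0
L2[0][6] = 78
paddr = 78 * 32 + 26 = 2522

Answer: 2522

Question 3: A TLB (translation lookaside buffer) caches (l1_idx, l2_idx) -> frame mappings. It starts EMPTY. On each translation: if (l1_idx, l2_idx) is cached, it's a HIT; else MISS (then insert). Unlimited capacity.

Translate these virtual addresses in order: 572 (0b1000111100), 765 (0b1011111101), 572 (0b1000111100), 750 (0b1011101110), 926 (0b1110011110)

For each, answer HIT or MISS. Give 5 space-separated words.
vaddr=572: (2,1) not in TLB -> MISS, insert
vaddr=765: (2,7) not in TLB -> MISS, insert
vaddr=572: (2,1) in TLB -> HIT
vaddr=750: (2,7) in TLB -> HIT
vaddr=926: (3,4) not in TLB -> MISS, insert

Answer: MISS MISS HIT HIT MISS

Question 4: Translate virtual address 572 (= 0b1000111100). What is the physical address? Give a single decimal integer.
vaddr = 572 = 0b1000111100
Split: l1_idx=2, l2_idx=1, offset=28
L1[2] = 1
L2[1][1] = 72
paddr = 72 * 32 + 28 = 2332

Answer: 2332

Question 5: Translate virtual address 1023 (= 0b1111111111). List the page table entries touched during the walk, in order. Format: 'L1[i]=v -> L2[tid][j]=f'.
Answer: L1[3]=0 -> L2[0][7]=15

Derivation:
vaddr = 1023 = 0b1111111111
Split: l1_idx=3, l2_idx=7, offset=31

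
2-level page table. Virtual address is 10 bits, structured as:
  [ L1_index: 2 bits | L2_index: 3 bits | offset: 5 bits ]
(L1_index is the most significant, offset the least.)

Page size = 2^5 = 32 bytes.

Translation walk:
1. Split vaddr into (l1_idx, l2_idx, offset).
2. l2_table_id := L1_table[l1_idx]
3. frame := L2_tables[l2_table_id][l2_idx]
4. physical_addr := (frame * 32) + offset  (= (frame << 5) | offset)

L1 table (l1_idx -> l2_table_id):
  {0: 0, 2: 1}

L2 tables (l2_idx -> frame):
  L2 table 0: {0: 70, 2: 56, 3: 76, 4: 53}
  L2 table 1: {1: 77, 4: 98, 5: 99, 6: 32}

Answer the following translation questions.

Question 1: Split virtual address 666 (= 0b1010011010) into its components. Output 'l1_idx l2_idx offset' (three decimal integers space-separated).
Answer: 2 4 26

Derivation:
vaddr = 666 = 0b1010011010
  top 2 bits -> l1_idx = 2
  next 3 bits -> l2_idx = 4
  bottom 5 bits -> offset = 26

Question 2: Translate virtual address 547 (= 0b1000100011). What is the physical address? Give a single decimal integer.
vaddr = 547 = 0b1000100011
Split: l1_idx=2, l2_idx=1, offset=3
L1[2] = 1
L2[1][1] = 77
paddr = 77 * 32 + 3 = 2467

Answer: 2467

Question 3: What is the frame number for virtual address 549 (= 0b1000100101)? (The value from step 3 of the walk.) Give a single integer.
Answer: 77

Derivation:
vaddr = 549: l1_idx=2, l2_idx=1
L1[2] = 1; L2[1][1] = 77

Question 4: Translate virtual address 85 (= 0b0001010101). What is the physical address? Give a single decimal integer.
vaddr = 85 = 0b0001010101
Split: l1_idx=0, l2_idx=2, offset=21
L1[0] = 0
L2[0][2] = 56
paddr = 56 * 32 + 21 = 1813

Answer: 1813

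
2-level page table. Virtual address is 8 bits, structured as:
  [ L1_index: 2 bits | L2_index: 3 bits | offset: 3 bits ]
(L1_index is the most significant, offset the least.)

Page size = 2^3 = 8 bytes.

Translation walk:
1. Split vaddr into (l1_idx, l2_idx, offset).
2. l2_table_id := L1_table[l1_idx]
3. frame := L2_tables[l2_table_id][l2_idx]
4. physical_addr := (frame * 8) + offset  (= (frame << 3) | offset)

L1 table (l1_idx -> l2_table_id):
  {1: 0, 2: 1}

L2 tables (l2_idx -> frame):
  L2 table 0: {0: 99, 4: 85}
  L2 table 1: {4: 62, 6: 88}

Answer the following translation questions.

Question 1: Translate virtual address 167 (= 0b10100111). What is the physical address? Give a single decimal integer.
vaddr = 167 = 0b10100111
Split: l1_idx=2, l2_idx=4, offset=7
L1[2] = 1
L2[1][4] = 62
paddr = 62 * 8 + 7 = 503

Answer: 503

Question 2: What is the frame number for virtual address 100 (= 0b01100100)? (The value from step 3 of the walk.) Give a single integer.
Answer: 85

Derivation:
vaddr = 100: l1_idx=1, l2_idx=4
L1[1] = 0; L2[0][4] = 85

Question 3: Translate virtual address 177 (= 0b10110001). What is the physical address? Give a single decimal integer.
vaddr = 177 = 0b10110001
Split: l1_idx=2, l2_idx=6, offset=1
L1[2] = 1
L2[1][6] = 88
paddr = 88 * 8 + 1 = 705

Answer: 705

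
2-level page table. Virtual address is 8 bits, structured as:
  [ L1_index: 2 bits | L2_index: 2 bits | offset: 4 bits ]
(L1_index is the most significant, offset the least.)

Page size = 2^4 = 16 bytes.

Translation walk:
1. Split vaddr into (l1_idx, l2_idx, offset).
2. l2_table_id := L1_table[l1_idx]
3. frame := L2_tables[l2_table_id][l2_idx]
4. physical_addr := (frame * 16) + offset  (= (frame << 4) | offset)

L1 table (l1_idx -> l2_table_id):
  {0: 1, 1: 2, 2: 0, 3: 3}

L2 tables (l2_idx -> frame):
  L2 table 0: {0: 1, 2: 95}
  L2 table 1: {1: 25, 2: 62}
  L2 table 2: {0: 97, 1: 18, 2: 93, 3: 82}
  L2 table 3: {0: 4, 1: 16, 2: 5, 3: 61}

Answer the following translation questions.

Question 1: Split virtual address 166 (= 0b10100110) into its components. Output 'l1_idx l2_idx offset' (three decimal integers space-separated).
Answer: 2 2 6

Derivation:
vaddr = 166 = 0b10100110
  top 2 bits -> l1_idx = 2
  next 2 bits -> l2_idx = 2
  bottom 4 bits -> offset = 6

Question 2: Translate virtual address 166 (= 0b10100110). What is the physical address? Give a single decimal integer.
Answer: 1526

Derivation:
vaddr = 166 = 0b10100110
Split: l1_idx=2, l2_idx=2, offset=6
L1[2] = 0
L2[0][2] = 95
paddr = 95 * 16 + 6 = 1526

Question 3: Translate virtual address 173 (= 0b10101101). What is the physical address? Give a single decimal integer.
Answer: 1533

Derivation:
vaddr = 173 = 0b10101101
Split: l1_idx=2, l2_idx=2, offset=13
L1[2] = 0
L2[0][2] = 95
paddr = 95 * 16 + 13 = 1533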